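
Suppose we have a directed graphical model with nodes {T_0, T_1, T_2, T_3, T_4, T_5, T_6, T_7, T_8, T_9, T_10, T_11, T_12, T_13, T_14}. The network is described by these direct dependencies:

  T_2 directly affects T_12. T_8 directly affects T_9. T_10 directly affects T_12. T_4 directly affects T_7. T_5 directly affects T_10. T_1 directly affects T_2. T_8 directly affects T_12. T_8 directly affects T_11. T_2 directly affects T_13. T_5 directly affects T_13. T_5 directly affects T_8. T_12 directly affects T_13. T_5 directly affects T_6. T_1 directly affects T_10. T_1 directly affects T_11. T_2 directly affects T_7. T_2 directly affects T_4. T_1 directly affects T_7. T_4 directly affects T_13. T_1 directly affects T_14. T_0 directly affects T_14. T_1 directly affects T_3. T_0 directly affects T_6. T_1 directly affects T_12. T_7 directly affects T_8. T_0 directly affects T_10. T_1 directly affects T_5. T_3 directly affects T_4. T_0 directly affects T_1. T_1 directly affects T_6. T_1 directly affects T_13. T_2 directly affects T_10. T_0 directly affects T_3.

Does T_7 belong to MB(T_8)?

T_7 is a parent of T_8.
So T_7 ∈ MB(T_8).

Yes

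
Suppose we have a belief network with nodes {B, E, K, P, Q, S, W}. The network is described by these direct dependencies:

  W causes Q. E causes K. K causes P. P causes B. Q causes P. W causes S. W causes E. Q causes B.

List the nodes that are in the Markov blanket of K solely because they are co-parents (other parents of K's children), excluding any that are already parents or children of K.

{Q}

Children of K: P.
  P also has parent Q.
Excluding nodes already adjacent to K (E, P), the co-parent-only contribution is {Q}.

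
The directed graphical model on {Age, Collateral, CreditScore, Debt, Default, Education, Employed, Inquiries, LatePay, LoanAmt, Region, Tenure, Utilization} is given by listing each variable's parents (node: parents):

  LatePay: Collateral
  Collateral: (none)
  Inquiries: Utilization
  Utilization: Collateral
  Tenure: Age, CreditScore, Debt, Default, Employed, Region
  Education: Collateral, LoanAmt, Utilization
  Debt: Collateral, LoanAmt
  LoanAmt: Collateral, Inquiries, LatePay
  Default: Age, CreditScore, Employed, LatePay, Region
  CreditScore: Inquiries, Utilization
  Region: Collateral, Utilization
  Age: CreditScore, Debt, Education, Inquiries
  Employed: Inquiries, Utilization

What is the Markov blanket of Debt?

{Age, Collateral, CreditScore, Default, Education, Employed, Inquiries, LoanAmt, Region, Tenure}

Debt's parents: Collateral, LoanAmt.
Children of Debt: Age, Tenure.
Parents of each child, excluding Debt:
  Age also has parents CreditScore, Education, Inquiries.
  Tenure's other parents are Age, CreditScore, Default, Employed, Region.
Union: {Collateral, LoanAmt} ∪ {Age, Tenure} ∪ {Age, CreditScore, Default, Education, Employed, Inquiries, Region} = {Age, Collateral, CreditScore, Default, Education, Employed, Inquiries, LoanAmt, Region, Tenure}.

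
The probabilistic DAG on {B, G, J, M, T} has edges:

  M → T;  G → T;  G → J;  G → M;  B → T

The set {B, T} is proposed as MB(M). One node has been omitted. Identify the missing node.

G

Recall MB(v) = parents ∪ children ∪ spouses, where spouses are the other parents of v's children.
M's parents: G.
M has child T.
Other parents of M's children:
  T: B, G
MB(M) = {B, G, T}.
Comparing with the claimed set, G is missing.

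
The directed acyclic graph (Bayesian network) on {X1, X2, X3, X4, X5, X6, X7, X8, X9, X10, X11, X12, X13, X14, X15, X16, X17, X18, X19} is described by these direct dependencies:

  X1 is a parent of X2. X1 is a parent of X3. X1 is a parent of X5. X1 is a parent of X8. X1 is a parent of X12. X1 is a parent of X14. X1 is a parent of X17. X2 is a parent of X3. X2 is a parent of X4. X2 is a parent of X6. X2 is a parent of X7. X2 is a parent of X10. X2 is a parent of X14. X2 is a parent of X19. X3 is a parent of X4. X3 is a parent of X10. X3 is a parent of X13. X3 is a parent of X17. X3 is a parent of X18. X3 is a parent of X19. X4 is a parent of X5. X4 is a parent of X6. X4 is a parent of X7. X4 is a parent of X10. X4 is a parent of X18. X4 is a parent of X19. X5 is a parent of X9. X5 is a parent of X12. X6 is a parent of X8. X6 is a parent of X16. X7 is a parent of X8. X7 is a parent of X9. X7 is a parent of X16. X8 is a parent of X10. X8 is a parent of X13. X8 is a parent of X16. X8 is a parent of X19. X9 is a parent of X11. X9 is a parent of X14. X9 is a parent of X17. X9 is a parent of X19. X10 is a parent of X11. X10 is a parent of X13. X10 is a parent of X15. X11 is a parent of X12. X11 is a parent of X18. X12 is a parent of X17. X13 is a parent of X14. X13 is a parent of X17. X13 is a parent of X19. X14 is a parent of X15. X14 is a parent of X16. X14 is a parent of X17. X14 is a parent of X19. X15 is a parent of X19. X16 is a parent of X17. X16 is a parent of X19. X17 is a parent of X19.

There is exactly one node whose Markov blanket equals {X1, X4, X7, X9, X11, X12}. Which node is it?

The target node must have every member of {X1, X4, X7, X9, X11, X12} as a parent, child, or co-parent, and no others.
Parents of X5: X1, X4; children: X9, X12; co-parents: X1, X7, X11.
These exactly cover the given set, so the node is X5.

X5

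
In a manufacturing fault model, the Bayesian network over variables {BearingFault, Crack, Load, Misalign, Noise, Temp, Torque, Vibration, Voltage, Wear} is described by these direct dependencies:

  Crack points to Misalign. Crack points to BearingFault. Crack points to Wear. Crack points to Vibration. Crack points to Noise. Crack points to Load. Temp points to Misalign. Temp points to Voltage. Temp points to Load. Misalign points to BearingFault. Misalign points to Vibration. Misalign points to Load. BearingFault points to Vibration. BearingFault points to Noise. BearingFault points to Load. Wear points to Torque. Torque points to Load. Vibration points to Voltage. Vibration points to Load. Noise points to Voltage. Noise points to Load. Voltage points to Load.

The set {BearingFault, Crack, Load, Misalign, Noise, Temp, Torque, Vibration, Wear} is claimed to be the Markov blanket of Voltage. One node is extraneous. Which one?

Wear

A node's Markov blanket = Pa ∪ Ch ∪ (parents of Ch other than the node itself).
Children of Voltage: Load.
Pa(Voltage) = {Noise, Temp, Vibration}.
For each child, the remaining parents (spouses of Voltage):
  Load: BearingFault, Crack, Misalign, Noise, Temp, Torque, Vibration
MB(Voltage) = {BearingFault, Crack, Load, Misalign, Noise, Temp, Torque, Vibration}.
Wear is neither a parent, child, nor co-parent of Voltage, so it does not belong.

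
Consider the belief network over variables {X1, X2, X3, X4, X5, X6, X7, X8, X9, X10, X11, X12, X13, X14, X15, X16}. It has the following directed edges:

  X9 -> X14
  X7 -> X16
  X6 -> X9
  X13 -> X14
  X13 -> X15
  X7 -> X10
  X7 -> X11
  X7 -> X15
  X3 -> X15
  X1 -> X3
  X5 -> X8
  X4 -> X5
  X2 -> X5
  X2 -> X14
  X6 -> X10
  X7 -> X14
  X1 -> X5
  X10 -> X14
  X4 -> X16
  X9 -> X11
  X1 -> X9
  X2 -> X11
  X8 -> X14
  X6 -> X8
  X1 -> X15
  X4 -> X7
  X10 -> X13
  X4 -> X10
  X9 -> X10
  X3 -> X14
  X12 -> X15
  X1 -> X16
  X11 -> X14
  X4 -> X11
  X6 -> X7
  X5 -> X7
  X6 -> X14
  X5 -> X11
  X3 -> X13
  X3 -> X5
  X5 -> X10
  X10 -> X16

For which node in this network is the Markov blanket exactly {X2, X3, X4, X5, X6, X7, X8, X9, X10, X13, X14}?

The target node must have every member of {X2, X3, X4, X5, X6, X7, X8, X9, X10, X13, X14} as a parent, child, or co-parent, and no others.
Parents of X11: X2, X4, X5, X7, X9; children: X14; co-parents: X2, X3, X6, X7, X8, X9, X10, X13.
These exactly cover the given set, so the node is X11.

X11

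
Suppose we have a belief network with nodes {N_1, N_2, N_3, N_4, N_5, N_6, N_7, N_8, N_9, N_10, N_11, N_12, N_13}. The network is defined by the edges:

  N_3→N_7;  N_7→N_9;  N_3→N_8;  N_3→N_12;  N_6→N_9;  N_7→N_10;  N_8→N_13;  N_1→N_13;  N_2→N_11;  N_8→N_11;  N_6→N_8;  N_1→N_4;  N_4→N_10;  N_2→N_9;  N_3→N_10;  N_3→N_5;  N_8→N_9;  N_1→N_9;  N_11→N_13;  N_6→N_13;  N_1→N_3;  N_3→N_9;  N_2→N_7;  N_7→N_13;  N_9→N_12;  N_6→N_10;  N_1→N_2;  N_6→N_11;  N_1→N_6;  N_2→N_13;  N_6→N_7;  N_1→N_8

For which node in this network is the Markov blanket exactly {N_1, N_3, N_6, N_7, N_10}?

N_4

The target node must have every member of {N_1, N_3, N_6, N_7, N_10} as a parent, child, or co-parent, and no others.
Parents of N_4: N_1; children: N_10; co-parents: N_3, N_6, N_7.
These exactly cover the given set, so the node is N_4.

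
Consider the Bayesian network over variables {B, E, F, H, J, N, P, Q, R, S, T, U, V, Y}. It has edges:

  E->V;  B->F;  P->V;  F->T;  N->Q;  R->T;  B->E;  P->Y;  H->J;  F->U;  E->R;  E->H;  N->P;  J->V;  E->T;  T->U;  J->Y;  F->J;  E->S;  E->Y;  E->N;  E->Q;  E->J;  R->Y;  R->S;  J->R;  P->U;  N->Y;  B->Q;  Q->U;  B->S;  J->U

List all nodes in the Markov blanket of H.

H has parent E.
H's children: J.
Parents of each child, excluding H:
  parents(J) \ {H} = {E, F}.
So the Markov blanket of H is {E, F, J}.

{E, F, J}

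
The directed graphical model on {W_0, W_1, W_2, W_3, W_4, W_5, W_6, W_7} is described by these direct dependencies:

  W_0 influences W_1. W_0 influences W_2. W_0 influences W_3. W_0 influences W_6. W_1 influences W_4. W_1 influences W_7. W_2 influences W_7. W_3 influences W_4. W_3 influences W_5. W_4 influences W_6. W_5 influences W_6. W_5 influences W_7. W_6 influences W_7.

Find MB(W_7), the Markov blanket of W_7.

{W_1, W_2, W_5, W_6}

A node's Markov blanket = Pa ∪ Ch ∪ (parents of Ch other than the node itself).
Children of W_7: none.
W_7 has parents W_1, W_2, W_5, W_6.
W_7 has no children, so there are no co-parents.
Union: {W_1, W_2, W_5, W_6} ∪ {} ∪ {} = {W_1, W_2, W_5, W_6}.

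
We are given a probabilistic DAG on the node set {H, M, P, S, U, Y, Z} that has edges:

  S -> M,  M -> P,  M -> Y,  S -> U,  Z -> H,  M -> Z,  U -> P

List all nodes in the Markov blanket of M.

{P, S, U, Y, Z}

The Markov blanket of a node is its parents, its children, and the other parents of its children.
Ch(M) = {P, Y, Z}.
Parents of M: S.
For each child, the remaining parents (spouses of M):
  Z: no additional parents.
  Y: no additional parents.
  P's other parent is U.
Taking the union gives {P, S, U, Y, Z}.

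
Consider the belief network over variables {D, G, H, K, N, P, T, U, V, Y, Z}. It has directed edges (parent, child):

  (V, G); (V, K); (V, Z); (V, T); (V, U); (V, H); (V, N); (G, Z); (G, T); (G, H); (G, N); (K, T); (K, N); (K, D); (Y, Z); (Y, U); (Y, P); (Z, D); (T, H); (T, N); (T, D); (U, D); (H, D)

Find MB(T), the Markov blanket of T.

T has parents G, K, V.
T has children D, H, N.
Parents of each child, excluding T:
  H's other parents are G, V.
  N's other parents are G, K, V.
  D also has parents H, K, U, Z.
MB(T) = {D, G, H, K, N, U, V, Z}.

{D, G, H, K, N, U, V, Z}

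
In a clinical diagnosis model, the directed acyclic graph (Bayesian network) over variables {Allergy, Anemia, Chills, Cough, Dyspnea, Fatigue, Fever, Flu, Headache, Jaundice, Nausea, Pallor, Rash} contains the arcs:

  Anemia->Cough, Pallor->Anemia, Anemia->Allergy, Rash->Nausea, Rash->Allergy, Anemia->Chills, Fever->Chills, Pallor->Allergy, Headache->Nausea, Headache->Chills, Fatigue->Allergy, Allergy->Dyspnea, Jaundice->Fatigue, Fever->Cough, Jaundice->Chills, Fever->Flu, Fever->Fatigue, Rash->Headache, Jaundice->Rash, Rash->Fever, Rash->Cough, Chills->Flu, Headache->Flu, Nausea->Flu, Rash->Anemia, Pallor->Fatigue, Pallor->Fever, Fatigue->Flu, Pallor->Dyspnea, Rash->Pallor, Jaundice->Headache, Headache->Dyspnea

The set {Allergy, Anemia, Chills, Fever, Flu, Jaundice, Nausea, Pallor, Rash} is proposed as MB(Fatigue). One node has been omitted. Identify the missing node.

Headache

Fatigue's children: Allergy, Flu.
Parents of Fatigue: Fever, Jaundice, Pallor.
Parents of each child, excluding Fatigue:
  parents(Allergy) \ {Fatigue} = {Anemia, Pallor, Rash}.
  parents(Flu) \ {Fatigue} = {Chills, Fever, Headache, Nausea}.
MB(Fatigue) = {Allergy, Anemia, Chills, Fever, Flu, Headache, Jaundice, Nausea, Pallor, Rash}.
Comparing with the claimed set, Headache is missing.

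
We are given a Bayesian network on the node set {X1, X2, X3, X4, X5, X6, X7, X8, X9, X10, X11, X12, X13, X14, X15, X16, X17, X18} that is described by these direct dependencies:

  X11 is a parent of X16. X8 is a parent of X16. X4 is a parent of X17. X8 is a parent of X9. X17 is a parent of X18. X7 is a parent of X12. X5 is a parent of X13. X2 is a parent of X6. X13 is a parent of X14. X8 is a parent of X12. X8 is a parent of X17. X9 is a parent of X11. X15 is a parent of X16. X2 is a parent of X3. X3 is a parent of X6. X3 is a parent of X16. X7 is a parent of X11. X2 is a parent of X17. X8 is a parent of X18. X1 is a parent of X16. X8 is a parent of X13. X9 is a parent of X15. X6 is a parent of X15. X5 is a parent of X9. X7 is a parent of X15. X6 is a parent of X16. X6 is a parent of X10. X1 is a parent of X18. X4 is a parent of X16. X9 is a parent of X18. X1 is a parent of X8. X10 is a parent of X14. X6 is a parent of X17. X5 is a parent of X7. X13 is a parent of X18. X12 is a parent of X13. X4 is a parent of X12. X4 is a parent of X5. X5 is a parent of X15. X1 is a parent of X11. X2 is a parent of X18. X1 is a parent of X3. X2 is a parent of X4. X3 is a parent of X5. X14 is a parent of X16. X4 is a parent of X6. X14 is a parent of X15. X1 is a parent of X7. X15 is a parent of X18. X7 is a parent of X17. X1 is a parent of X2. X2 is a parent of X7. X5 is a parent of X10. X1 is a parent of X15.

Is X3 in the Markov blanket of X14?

X3 is a co-parent of X14: both are parents of X16.
So X3 ∈ MB(X14).

Yes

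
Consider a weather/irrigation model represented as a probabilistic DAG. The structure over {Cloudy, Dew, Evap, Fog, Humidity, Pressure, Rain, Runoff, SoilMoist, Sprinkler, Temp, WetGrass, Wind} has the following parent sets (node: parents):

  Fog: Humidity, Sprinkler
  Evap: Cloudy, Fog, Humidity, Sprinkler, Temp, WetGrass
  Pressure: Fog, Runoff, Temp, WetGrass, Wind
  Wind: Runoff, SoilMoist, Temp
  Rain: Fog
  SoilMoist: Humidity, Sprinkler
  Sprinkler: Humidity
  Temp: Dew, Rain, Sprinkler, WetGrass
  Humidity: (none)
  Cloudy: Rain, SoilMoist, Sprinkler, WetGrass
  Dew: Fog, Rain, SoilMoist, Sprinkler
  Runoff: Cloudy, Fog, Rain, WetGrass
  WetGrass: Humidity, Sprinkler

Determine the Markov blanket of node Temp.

{Cloudy, Dew, Evap, Fog, Humidity, Pressure, Rain, Runoff, SoilMoist, Sprinkler, WetGrass, Wind}

Temp's parents: Dew, Rain, Sprinkler, WetGrass.
Temp has children Evap, Pressure, Wind.
Other parents of Temp's children:
  Evap: Cloudy, Fog, Humidity, Sprinkler, WetGrass
  Wind: Runoff, SoilMoist
  Pressure: Fog, Runoff, WetGrass, Wind
MB(Temp) = {Cloudy, Dew, Evap, Fog, Humidity, Pressure, Rain, Runoff, SoilMoist, Sprinkler, WetGrass, Wind}.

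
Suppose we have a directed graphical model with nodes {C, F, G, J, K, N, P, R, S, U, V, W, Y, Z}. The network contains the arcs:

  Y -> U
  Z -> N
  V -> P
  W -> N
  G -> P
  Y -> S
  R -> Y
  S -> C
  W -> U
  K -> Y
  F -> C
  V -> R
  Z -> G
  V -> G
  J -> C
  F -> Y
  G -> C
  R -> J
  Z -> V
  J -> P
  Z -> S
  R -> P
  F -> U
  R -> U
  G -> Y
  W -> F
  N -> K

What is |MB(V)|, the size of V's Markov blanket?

5

By definition, MB(V) is built from V's parents, V's children, and the co-parents of V.
Pa(V) = {Z}.
Ch(V) = {G, P, R}.
Other parents of V's children:
  R: no additional parents.
  G's other parent is Z.
  P also has parents G, J, R.
MB(V) = {G, J, P, R, Z}, which has 5 nodes.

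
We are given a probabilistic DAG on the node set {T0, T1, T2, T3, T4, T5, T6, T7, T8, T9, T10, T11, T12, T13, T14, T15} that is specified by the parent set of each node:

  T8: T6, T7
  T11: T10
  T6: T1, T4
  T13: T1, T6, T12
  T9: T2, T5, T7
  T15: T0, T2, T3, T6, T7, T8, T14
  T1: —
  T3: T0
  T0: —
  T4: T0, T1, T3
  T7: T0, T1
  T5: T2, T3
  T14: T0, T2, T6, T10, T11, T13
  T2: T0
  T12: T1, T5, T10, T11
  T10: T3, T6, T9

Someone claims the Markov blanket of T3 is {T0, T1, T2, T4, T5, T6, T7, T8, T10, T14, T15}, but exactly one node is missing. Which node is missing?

T9

The Markov blanket of a node is its parents, its children, and the other parents of its children.
Ch(T3) = {T4, T5, T10, T15}.
T3's parents: T0.
Parents of each child, excluding T3:
  T4 also has parents T0, T1.
  T5's other parent is T2.
  parents(T10) \ {T3} = {T6, T9}.
  T15's other parents are T0, T2, T6, T7, T8, T14.
MB(T3) = {T0, T1, T2, T4, T5, T6, T7, T8, T9, T10, T14, T15}.
Comparing with the claimed set, T9 is missing.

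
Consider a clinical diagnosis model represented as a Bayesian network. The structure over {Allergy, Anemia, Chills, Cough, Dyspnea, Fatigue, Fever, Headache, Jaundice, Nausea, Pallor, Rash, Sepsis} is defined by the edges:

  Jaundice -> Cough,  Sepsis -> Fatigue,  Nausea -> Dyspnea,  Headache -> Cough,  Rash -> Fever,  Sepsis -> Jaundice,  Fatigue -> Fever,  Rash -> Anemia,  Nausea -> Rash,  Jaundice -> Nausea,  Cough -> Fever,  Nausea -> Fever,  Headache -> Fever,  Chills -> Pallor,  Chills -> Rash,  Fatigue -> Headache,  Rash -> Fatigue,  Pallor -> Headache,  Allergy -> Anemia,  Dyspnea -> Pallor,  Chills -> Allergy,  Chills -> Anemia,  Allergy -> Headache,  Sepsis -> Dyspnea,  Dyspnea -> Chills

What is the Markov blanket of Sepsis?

A node's Markov blanket = Pa ∪ Ch ∪ (parents of Ch other than the node itself).
Pa(Sepsis) = {}.
Sepsis has children Dyspnea, Fatigue, Jaundice.
For each child, the remaining parents (spouses of Sepsis):
  Jaundice: —
  Dyspnea: Nausea
  Fatigue: Rash
So the Markov blanket of Sepsis is {Dyspnea, Fatigue, Jaundice, Nausea, Rash}.

{Dyspnea, Fatigue, Jaundice, Nausea, Rash}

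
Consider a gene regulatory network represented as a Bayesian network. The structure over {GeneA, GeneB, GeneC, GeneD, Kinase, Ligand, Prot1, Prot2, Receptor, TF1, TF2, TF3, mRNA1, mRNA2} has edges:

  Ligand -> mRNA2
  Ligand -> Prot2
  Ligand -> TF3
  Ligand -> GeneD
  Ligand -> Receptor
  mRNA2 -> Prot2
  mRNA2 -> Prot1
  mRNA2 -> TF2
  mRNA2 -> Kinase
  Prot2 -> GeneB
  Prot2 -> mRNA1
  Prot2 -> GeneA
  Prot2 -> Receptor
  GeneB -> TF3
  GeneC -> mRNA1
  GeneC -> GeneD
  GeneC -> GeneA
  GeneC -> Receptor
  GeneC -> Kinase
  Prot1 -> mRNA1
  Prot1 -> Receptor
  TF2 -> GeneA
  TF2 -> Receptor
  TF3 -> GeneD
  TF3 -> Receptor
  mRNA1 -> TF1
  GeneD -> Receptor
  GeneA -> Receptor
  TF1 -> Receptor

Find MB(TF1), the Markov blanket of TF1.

{GeneA, GeneC, GeneD, Ligand, Prot1, Prot2, Receptor, TF2, TF3, mRNA1}

TF1's parents: mRNA1.
TF1 has child Receptor.
For each child, the remaining parents (spouses of TF1):
  Receptor's other parents are GeneA, GeneC, GeneD, Ligand, Prot1, Prot2, TF2, TF3.
So the Markov blanket of TF1 is {GeneA, GeneC, GeneD, Ligand, Prot1, Prot2, Receptor, TF2, TF3, mRNA1}.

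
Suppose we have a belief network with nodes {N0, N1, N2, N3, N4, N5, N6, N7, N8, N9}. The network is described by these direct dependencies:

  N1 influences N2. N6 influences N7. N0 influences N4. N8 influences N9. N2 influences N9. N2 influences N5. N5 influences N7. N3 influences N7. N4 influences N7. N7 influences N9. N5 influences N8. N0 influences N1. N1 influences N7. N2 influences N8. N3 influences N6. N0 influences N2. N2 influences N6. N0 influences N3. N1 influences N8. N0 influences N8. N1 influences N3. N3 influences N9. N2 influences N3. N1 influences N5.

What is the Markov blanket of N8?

Pa(N8) = {N0, N1, N2, N5}.
N8 has child N9.
For each child, the remaining parents (spouses of N8):
  N9 also has parents N2, N3, N7.
Union: {N0, N1, N2, N5} ∪ {N9} ∪ {N2, N3, N7} = {N0, N1, N2, N3, N5, N7, N9}.

{N0, N1, N2, N3, N5, N7, N9}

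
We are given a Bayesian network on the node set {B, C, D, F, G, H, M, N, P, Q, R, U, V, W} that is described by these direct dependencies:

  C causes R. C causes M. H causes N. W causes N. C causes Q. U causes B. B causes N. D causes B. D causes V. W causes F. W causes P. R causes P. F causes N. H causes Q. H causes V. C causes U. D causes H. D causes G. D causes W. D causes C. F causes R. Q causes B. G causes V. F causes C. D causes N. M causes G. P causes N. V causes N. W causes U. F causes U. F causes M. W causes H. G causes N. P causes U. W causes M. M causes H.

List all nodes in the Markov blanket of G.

A node's Markov blanket = Pa ∪ Ch ∪ (parents of Ch other than the node itself).
Parents of G: D, M.
Children of G: N, V.
Other parents of G's children:
  V also has parents D, H.
  parents(N) \ {G} = {B, D, F, H, P, V, W}.
Taking the union gives {B, D, F, H, M, N, P, V, W}.

{B, D, F, H, M, N, P, V, W}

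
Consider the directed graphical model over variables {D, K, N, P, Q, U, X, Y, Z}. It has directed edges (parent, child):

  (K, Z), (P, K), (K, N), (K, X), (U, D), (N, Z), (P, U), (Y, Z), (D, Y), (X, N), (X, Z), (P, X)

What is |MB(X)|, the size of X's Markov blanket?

5

X has children N, Z.
X has parents K, P.
For each child, the remaining parents (spouses of X):
  N also has parent K.
  Z also has parents K, N, Y.
MB(X) = {K, N, P, Y, Z}, which has 5 nodes.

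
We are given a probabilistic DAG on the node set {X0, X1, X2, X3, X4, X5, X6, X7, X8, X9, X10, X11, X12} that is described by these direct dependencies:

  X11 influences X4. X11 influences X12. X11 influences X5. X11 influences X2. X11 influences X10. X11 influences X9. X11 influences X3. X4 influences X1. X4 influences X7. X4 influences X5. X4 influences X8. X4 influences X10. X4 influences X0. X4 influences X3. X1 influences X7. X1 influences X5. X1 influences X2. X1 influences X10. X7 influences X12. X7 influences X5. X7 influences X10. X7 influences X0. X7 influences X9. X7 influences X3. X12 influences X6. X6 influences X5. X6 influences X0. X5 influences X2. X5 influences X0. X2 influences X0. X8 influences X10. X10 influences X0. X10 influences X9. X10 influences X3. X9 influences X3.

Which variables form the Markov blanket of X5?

X5 has parents X1, X4, X6, X7, X11.
Children of X5: X0, X2.
Parents of each child, excluding X5:
  X2: X1, X11
  X0: X2, X4, X6, X7, X10
Union: {X1, X4, X6, X7, X11} ∪ {X0, X2} ∪ {X1, X2, X4, X6, X7, X10, X11} = {X0, X1, X2, X4, X6, X7, X10, X11}.

{X0, X1, X2, X4, X6, X7, X10, X11}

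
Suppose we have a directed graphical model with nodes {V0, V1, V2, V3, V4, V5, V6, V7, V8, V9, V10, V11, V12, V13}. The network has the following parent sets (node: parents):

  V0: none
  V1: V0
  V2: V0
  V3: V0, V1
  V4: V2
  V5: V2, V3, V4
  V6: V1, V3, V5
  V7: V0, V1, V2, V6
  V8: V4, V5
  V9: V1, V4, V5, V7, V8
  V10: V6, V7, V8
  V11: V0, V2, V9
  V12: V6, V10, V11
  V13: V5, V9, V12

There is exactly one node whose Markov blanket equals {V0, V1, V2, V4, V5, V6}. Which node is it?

V3

The target node must have every member of {V0, V1, V2, V4, V5, V6} as a parent, child, or co-parent, and no others.
Parents of V3: V0, V1; children: V5, V6; co-parents: V1, V2, V4, V5.
These exactly cover the given set, so the node is V3.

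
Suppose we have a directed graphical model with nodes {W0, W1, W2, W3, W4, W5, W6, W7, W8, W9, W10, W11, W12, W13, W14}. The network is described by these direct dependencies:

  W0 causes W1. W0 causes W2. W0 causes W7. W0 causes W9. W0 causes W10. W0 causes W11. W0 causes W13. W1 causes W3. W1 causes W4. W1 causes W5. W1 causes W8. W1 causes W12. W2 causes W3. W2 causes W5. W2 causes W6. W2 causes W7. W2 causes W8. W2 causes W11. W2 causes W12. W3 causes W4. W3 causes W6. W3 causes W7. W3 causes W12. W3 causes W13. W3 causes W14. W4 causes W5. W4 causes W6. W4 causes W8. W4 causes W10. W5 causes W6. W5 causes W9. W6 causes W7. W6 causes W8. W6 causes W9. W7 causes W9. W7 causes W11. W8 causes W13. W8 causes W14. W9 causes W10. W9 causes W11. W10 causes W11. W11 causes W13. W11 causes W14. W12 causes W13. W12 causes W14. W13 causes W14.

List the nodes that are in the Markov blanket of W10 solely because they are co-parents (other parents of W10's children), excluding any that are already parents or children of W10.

{W2, W7}

Children of W10: W11.
  W11 also has parents W0, W2, W7, W9.
Excluding nodes already adjacent to W10 (W0, W4, W9, W11), the co-parent-only contribution is {W2, W7}.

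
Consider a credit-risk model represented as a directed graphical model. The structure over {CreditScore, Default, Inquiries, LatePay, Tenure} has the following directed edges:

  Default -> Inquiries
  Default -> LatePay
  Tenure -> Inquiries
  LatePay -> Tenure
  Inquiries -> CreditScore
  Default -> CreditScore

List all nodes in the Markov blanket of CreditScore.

{Default, Inquiries}

Ch(CreditScore) = {}.
CreditScore's parents: Default, Inquiries.
CreditScore has no children, so there are no co-parents.
Taking the union gives {Default, Inquiries}.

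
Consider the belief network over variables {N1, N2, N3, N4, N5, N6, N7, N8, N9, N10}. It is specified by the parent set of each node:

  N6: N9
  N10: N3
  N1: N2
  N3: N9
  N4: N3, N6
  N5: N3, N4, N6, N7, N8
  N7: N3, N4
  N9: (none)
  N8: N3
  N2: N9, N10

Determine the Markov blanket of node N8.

{N3, N4, N5, N6, N7}

The Markov blanket of a node is its parents, its children, and the other parents of its children.
Children of N8: N5.
Pa(N8) = {N3}.
Co-parents of N8 (other parents of its children):
  N5: N3, N4, N6, N7
Union: {N3} ∪ {N5} ∪ {N3, N4, N6, N7} = {N3, N4, N5, N6, N7}.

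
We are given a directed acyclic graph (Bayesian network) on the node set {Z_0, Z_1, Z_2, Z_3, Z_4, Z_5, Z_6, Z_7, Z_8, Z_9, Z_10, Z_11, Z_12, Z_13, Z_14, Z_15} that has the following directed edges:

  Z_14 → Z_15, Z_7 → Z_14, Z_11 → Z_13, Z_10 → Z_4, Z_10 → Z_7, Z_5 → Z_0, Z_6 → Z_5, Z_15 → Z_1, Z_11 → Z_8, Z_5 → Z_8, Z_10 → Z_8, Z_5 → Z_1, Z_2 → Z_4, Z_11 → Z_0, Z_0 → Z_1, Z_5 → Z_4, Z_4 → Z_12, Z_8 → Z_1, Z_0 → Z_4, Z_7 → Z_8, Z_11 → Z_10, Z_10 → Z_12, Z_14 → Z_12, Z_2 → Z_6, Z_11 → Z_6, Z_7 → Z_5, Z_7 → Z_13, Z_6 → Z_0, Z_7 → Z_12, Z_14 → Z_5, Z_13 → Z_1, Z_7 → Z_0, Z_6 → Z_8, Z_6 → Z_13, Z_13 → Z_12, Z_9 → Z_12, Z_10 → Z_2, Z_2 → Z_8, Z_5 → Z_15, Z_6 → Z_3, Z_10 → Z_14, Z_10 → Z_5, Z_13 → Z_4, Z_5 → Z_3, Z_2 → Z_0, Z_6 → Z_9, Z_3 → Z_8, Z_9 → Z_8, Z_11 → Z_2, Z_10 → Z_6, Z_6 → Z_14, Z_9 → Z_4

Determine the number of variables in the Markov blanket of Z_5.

14

Recall MB(v) = parents ∪ children ∪ spouses, where spouses are the other parents of v's children.
Parents of Z_5: Z_6, Z_7, Z_10, Z_14.
Z_5 has children Z_0, Z_1, Z_3, Z_4, Z_8, Z_15.
For each child, the remaining parents (spouses of Z_5):
  Z_3 also has parent Z_6.
  Z_15's other parent is Z_14.
  Z_8 also has parents Z_2, Z_3, Z_6, Z_7, Z_9, Z_10, Z_11.
  Z_0 also has parents Z_2, Z_6, Z_7, Z_11.
  Z_4's other parents are Z_0, Z_2, Z_9, Z_10, Z_13.
  Z_1's other parents are Z_0, Z_8, Z_13, Z_15.
MB(Z_5) = {Z_0, Z_1, Z_2, Z_3, Z_4, Z_6, Z_7, Z_8, Z_9, Z_10, Z_11, Z_13, Z_14, Z_15}, which has 14 nodes.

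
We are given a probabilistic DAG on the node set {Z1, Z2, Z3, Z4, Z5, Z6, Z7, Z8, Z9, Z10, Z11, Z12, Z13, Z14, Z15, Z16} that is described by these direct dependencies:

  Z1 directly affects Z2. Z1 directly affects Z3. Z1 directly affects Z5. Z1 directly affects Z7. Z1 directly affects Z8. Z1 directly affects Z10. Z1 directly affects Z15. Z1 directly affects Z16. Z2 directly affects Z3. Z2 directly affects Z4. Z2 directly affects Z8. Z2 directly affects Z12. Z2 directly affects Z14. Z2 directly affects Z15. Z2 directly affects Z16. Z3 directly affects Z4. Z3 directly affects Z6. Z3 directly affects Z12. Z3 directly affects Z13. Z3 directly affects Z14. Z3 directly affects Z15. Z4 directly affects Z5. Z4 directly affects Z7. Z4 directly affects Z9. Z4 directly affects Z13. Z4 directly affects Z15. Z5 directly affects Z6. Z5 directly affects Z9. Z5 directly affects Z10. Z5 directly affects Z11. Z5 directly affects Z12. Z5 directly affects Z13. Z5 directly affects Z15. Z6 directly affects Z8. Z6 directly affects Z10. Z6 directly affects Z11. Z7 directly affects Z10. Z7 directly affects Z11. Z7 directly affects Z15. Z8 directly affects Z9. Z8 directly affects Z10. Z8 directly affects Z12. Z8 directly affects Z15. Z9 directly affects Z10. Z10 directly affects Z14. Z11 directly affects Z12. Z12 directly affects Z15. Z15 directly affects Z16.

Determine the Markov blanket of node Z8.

By definition, MB(Z8) is built from Z8's parents, Z8's children, and the co-parents of Z8.
Z8 has children Z9, Z10, Z12, Z15.
Z8's parents: Z1, Z2, Z6.
Co-parents of Z8 (other parents of its children):
  parents(Z9) \ {Z8} = {Z4, Z5}.
  parents(Z10) \ {Z8} = {Z1, Z5, Z6, Z7, Z9}.
  Z12's other parents are Z2, Z3, Z5, Z11.
  parents(Z15) \ {Z8} = {Z1, Z2, Z3, Z4, Z5, Z7, Z12}.
Union: {Z1, Z2, Z6} ∪ {Z9, Z10, Z12, Z15} ∪ {Z1, Z2, Z3, Z4, Z5, Z6, Z7, Z9, Z11, Z12} = {Z1, Z2, Z3, Z4, Z5, Z6, Z7, Z9, Z10, Z11, Z12, Z15}.

{Z1, Z2, Z3, Z4, Z5, Z6, Z7, Z9, Z10, Z11, Z12, Z15}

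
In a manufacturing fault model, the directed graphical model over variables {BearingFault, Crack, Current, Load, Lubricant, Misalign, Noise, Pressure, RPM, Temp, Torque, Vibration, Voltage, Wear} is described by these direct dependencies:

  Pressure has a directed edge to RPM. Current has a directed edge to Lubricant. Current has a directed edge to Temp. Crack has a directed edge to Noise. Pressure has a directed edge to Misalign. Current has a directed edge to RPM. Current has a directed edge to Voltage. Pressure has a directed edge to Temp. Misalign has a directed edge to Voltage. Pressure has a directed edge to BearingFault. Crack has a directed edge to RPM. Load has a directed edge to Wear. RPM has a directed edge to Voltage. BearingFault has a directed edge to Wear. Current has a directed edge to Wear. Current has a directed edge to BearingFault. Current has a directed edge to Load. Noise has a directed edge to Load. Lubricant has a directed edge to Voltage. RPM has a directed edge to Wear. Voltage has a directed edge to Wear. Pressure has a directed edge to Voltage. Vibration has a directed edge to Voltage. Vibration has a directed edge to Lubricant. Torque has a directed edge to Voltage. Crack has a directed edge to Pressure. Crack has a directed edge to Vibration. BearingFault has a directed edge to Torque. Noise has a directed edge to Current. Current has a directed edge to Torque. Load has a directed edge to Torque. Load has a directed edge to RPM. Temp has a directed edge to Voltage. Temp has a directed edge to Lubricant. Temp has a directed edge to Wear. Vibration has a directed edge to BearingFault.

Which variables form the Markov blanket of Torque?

{BearingFault, Current, Load, Lubricant, Misalign, Pressure, RPM, Temp, Vibration, Voltage}

By definition, MB(Torque) is built from Torque's parents, Torque's children, and the co-parents of Torque.
Pa(Torque) = {BearingFault, Current, Load}.
Torque's children: Voltage.
Co-parents of Torque (other parents of its children):
  parents(Voltage) \ {Torque} = {Current, Lubricant, Misalign, Pressure, RPM, Temp, Vibration}.
Union: {BearingFault, Current, Load} ∪ {Voltage} ∪ {Current, Lubricant, Misalign, Pressure, RPM, Temp, Vibration} = {BearingFault, Current, Load, Lubricant, Misalign, Pressure, RPM, Temp, Vibration, Voltage}.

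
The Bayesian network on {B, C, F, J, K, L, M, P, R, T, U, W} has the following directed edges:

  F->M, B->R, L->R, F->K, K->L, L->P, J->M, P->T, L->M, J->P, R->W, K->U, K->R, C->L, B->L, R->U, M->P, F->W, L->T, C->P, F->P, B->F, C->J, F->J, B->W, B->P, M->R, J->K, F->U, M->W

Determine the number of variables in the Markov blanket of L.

9

The Markov blanket of a node is its parents, its children, and the other parents of its children.
L's children: M, P, R, T.
Parents of L: B, C, K.
Parents of each child, excluding L:
  M's other parents are F, J.
  P's other parents are B, C, F, J, M.
  R's other parents are B, K, M.
  T also has parent P.
MB(L) = {B, C, F, J, K, M, P, R, T}, which has 9 nodes.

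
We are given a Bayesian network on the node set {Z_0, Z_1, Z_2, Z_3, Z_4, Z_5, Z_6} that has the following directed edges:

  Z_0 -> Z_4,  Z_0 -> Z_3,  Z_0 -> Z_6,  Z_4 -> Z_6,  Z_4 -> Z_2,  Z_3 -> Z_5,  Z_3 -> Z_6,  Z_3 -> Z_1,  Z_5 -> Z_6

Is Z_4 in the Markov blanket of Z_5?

Z_4 is a co-parent of Z_5: both are parents of Z_6.
So Z_4 ∈ MB(Z_5).

Yes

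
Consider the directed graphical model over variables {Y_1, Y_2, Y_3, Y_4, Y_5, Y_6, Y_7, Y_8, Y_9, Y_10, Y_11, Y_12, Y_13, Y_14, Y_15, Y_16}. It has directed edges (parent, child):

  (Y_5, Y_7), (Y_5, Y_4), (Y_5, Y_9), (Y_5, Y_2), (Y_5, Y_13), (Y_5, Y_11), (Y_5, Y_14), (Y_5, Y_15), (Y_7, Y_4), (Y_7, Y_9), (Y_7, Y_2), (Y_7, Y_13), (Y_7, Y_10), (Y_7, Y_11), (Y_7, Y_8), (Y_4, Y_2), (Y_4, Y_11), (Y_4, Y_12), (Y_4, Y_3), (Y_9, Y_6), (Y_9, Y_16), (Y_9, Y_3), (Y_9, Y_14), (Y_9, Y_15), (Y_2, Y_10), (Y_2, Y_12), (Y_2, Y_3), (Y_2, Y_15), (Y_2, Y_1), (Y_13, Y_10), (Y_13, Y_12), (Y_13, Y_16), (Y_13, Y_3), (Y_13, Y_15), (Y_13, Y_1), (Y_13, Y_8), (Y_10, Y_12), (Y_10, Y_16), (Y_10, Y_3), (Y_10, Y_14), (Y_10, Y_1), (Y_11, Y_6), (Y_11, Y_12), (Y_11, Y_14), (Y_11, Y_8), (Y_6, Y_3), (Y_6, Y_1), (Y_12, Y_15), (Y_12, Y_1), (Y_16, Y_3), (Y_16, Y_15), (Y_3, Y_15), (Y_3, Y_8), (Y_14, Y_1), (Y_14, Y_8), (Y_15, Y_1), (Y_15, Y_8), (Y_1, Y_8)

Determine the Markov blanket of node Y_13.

{Y_1, Y_2, Y_3, Y_4, Y_5, Y_6, Y_7, Y_8, Y_9, Y_10, Y_11, Y_12, Y_14, Y_15, Y_16}

Y_13's children: Y_1, Y_3, Y_8, Y_10, Y_12, Y_15, Y_16.
Parents of Y_13: Y_5, Y_7.
Parents of each child, excluding Y_13:
  Y_10's other parents are Y_2, Y_7.
  Y_12 also has parents Y_2, Y_4, Y_10, Y_11.
  Y_16's other parents are Y_9, Y_10.
  Y_3's other parents are Y_2, Y_4, Y_6, Y_9, Y_10, Y_16.
  Y_15 also has parents Y_2, Y_3, Y_5, Y_9, Y_12, Y_16.
  Y_1 also has parents Y_2, Y_6, Y_10, Y_12, Y_14, Y_15.
  parents(Y_8) \ {Y_13} = {Y_1, Y_3, Y_7, Y_11, Y_14, Y_15}.
MB(Y_13) = {Y_1, Y_2, Y_3, Y_4, Y_5, Y_6, Y_7, Y_8, Y_9, Y_10, Y_11, Y_12, Y_14, Y_15, Y_16}.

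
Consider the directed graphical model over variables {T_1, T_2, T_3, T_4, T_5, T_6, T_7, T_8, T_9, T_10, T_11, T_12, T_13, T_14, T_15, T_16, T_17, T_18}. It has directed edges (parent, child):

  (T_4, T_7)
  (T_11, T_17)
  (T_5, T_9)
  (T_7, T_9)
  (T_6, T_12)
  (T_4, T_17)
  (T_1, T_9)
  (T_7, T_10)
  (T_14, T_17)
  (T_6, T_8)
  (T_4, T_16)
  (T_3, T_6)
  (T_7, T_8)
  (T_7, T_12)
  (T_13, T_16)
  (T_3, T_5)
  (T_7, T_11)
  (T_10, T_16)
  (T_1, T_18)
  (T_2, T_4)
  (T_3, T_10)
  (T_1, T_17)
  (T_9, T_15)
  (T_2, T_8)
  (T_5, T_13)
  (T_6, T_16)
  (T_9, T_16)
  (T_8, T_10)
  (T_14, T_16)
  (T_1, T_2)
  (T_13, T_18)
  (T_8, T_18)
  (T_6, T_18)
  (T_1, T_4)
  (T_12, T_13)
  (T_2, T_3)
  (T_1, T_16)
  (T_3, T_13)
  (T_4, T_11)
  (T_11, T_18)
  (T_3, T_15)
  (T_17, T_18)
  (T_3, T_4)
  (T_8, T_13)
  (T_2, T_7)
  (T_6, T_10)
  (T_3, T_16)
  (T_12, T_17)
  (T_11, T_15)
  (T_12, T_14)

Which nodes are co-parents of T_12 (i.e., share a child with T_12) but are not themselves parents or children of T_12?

{T_1, T_3, T_4, T_5, T_8, T_11}

Children of T_12: T_13, T_14, T_17.
  T_13: T_3, T_5, T_8
  T_14: —
  T_17: T_1, T_4, T_11, T_14
Excluding nodes already adjacent to T_12 (T_6, T_7, T_13, T_14, T_17), the co-parent-only contribution is {T_1, T_3, T_4, T_5, T_8, T_11}.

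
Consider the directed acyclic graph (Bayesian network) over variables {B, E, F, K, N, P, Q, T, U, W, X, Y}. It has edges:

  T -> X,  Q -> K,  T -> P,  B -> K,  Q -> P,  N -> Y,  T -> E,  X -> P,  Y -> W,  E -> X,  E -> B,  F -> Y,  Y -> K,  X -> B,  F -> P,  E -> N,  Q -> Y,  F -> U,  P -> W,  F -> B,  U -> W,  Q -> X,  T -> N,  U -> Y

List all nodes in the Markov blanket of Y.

Y's parents: F, N, Q, U.
Children of Y: K, W.
For each child, the remaining parents (spouses of Y):
  K's other parents are B, Q.
  W also has parents P, U.
Taking the union gives {B, F, K, N, P, Q, U, W}.

{B, F, K, N, P, Q, U, W}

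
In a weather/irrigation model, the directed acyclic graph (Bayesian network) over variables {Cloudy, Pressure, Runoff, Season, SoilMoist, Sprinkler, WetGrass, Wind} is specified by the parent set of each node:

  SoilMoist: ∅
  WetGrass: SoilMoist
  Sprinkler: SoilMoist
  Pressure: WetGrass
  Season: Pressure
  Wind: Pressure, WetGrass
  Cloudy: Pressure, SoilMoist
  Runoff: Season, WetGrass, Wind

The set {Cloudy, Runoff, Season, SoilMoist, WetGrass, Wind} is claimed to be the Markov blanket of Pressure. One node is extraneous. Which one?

Runoff

The Markov blanket of a node is its parents, its children, and the other parents of its children.
Pa(Pressure) = {WetGrass}.
Pressure has children Cloudy, Season, Wind.
Parents of each child, excluding Pressure:
  Season: no additional parents.
  parents(Wind) \ {Pressure} = {WetGrass}.
  parents(Cloudy) \ {Pressure} = {SoilMoist}.
MB(Pressure) = {Cloudy, Season, SoilMoist, WetGrass, Wind}.
Runoff is neither a parent, child, nor co-parent of Pressure, so it does not belong.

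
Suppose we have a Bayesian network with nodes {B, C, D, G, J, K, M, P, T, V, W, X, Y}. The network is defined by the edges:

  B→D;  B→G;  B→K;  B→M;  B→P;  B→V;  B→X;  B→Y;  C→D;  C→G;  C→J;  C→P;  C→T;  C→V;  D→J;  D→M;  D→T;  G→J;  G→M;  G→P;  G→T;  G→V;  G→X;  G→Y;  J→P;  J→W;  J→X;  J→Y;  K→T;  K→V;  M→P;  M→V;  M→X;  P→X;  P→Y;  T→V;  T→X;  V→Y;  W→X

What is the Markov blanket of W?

{B, G, J, M, P, T, X}

Recall MB(v) = parents ∪ children ∪ spouses, where spouses are the other parents of v's children.
W has parent J.
Ch(W) = {X}.
Co-parents of W (other parents of its children):
  X: B, G, J, M, P, T
MB(W) = {B, G, J, M, P, T, X}.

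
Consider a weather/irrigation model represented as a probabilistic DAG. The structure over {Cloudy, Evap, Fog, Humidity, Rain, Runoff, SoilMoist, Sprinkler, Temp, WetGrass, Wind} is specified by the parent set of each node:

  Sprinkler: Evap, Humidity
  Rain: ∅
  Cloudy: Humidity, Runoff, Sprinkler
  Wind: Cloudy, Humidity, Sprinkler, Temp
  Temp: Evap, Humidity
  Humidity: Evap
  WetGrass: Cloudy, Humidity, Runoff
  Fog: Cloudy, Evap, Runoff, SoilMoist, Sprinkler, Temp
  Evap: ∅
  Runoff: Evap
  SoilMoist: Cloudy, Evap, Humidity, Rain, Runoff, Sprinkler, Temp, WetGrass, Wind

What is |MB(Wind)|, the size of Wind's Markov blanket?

9

Wind has parents Cloudy, Humidity, Sprinkler, Temp.
Wind has child SoilMoist.
Co-parents of Wind (other parents of its children):
  SoilMoist also has parents Cloudy, Evap, Humidity, Rain, Runoff, Sprinkler, Temp, WetGrass.
MB(Wind) = {Cloudy, Evap, Humidity, Rain, Runoff, SoilMoist, Sprinkler, Temp, WetGrass}, which has 9 nodes.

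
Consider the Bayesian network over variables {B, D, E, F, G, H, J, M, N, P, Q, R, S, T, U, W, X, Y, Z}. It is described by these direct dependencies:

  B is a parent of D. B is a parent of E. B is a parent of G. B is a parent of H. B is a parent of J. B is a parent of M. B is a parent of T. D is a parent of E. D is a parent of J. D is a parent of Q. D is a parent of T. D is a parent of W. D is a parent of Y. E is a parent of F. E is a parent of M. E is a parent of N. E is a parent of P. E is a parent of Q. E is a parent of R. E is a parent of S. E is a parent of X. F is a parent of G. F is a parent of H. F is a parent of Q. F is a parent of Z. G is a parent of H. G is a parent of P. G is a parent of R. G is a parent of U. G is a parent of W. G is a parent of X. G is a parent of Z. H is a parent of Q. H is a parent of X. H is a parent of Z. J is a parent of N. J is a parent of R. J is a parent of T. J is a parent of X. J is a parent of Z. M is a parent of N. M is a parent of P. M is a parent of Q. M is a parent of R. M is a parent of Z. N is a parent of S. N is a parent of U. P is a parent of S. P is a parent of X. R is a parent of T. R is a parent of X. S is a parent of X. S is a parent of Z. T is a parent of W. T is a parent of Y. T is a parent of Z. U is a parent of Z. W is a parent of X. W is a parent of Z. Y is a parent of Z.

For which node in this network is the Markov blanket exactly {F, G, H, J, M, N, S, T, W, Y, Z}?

The target node must have every member of {F, G, H, J, M, N, S, T, W, Y, Z} as a parent, child, or co-parent, and no others.
Parents of U: G, N; children: Z; co-parents: F, G, H, J, M, S, T, W, Y.
These exactly cover the given set, so the node is U.

U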